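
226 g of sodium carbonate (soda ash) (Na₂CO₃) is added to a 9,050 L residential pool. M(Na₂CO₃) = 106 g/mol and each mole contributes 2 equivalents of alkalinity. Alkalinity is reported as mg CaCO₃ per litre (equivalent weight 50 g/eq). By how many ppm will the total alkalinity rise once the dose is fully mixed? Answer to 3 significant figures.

23.6 ppm

Moles of Na₂CO₃: 226 g ÷ 106 g/mol = 2.132 mol → 4.264 eq of alkalinity.
As CaCO₃: 4.264 eq × 50 g/eq = 213.2 g.
Rise: 213.2 g / 9,050 L × 1000 = 23.56 mg/L.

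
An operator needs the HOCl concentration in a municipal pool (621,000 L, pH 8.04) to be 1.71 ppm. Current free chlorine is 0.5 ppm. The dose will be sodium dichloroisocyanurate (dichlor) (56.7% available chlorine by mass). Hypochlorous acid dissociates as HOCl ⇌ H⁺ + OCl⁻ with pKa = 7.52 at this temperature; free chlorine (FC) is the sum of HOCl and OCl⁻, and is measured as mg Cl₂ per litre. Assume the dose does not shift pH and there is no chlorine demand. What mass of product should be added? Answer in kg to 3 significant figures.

7.53 kg

[OCl⁻]/[HOCl] = 10^(pH − pKa) = 10^(8.04 − 7.52) = 3.311; fraction as HOCl = 1/(1 + 3.311) = 0.2319.
Free chlorine required for 1.71 ppm HOCl: 1.71 / 0.2319 = 7.372 ppm.
FC to add: 7.372 − 0.5 = 6.872 mg/L as Cl₂.
Cl₂ equivalent: 6.872 mg/L × 621,000 L = 4268 g.
Product at 56.7% available Cl: 4268 / 0.567 = 7527 g.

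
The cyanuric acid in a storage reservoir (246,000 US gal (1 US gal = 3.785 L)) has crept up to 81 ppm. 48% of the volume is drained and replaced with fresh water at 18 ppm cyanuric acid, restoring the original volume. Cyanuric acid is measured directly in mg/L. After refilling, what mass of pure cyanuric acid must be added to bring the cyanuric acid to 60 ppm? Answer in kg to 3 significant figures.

Volume: 246,000 US gal × 3.785 L/gal = 931,110 L.
After draining 48% and refilling: 81 × 0.52 + 18 × 0.48 = 50.76 ppm.
Deficit to target: 60 − 50.76 = 9.24 mg/L.
Mass: 9.24 mg/L × 931,110 L = 8603 g cyanuric acid.

8.60 kg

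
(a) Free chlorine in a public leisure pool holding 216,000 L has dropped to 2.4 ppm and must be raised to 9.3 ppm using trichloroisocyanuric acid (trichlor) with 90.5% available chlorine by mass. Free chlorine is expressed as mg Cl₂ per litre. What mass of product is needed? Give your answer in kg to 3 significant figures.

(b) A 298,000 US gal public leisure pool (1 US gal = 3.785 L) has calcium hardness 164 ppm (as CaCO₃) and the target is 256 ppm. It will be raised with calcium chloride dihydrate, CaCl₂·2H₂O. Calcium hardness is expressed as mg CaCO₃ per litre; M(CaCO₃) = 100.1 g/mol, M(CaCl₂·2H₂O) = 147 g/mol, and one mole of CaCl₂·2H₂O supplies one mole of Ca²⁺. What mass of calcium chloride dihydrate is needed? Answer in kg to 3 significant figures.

(a) Chlorine deficit: 9.3 − 2.4 = 6.9 ppm = 6.9 mg/L as Cl₂.
(a) Cl₂ equivalent needed: 6.9 mg/L × 216,000 L = 1,490,000 mg = 1490 g.
(a) Product at 90.5% available chlorine: 1490 / 0.905 = 1647 g.

(b) Volume: 298,000 US gal × 3.785 L/gal = 1,127,930 L.
(b) Hardness to add: (256 − 164) = 92 mg/L as CaCO₃ × 1,127,930 L = 103,800 g as CaCO₃.
(b) Moles of Ca²⁺ (1 mol Ca²⁺ ≡ 1 mol CaCO₃): 103,800 / 100.1 g/mol = 1037 mol.
(b) Mass of CaCl₂·2H₂O: 1037 × 147 = 152,400 g.

(a) 1.65 kg; (b) 152 kg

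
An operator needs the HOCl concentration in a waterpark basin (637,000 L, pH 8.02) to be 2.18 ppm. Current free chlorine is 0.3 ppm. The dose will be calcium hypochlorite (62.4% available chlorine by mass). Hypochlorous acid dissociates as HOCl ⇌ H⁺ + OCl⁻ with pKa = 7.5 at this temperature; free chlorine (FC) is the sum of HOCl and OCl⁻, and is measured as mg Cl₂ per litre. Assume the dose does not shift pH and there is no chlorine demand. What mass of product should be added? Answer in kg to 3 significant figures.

[OCl⁻]/[HOCl] = 10^(pH − pKa) = 10^(8.02 − 7.5) = 3.311; fraction as HOCl = 1/(1 + 3.311) = 0.2319.
Free chlorine required for 2.18 ppm HOCl: 2.18 / 0.2319 = 9.399 ppm.
FC to add: 9.399 − 0.3 = 9.099 mg/L as Cl₂.
Cl₂ equivalent: 9.099 mg/L × 637,000 L = 5796 g.
Product at 62.4% available Cl: 5796 / 0.624 = 9288 g.

9.29 kg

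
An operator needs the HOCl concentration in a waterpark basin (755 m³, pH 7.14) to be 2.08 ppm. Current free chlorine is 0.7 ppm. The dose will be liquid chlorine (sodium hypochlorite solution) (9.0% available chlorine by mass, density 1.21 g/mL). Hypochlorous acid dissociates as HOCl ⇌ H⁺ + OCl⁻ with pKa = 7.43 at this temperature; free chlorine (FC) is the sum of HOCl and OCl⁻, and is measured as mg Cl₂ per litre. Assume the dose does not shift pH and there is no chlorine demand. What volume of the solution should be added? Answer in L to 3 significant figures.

17.0 L

Volume: 755 m³ = 755,000 L.
[OCl⁻]/[HOCl] = 10^(pH − pKa) = 10^(7.14 − 7.43) = 0.5129; fraction as HOCl = 1/(1 + 0.5129) = 0.661.
Free chlorine required for 2.08 ppm HOCl: 2.08 / 0.661 = 3.147 ppm.
FC to add: 3.147 − 0.7 = 2.447 mg/L as Cl₂.
Cl₂ equivalent: 2.447 mg/L × 755,000 L = 1847 g.
Product at 9.0% available Cl: 1847 / 0.09 = 20,530 g.
Volume: 20,530 g ÷ 1.21 g/mL = 16,960 mL.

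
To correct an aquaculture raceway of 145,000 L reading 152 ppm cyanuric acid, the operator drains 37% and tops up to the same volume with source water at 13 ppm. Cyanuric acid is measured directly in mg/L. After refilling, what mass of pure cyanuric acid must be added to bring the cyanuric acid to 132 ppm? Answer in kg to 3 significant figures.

4.56 kg

After draining 37% and refilling: 152 × 0.63 + 13 × 0.37 = 100.57 ppm.
Deficit to target: 132 − 100.57 = 31.43 mg/L.
Mass: 31.43 mg/L × 145,000 L = 4557 g cyanuric acid.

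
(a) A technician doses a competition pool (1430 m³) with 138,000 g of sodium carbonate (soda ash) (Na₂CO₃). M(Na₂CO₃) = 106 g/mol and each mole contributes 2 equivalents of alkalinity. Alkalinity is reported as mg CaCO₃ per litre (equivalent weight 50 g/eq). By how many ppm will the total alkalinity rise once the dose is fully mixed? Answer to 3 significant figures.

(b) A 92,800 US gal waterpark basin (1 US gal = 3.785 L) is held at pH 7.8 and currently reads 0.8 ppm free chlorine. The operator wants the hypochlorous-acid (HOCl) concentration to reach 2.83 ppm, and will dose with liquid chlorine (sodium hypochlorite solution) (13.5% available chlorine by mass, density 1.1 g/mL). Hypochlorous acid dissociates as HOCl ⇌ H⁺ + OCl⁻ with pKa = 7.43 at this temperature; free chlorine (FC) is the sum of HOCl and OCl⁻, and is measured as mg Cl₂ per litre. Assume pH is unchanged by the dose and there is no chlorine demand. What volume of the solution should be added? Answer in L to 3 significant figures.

(a) Volume: 1430 m³ = 1,430,000 L.
(a) Moles of Na₂CO₃: 138,000 g ÷ 106 g/mol = 1302 mol → 2604 eq of alkalinity.
(a) As CaCO₃: 2604 eq × 50 g/eq = 130,200 g.
(a) Rise: 130,200 g / 1,430,000 L × 1000 = 91.04 mg/L.

(b) Volume: 92,800 US gal × 3.785 L/gal = 351,248 L.
(b) [OCl⁻]/[HOCl] = 10^(pH − pKa) = 10^(7.8 − 7.43) = 2.344; fraction as HOCl = 1/(1 + 2.344) = 0.299.
(b) Free chlorine required for 2.83 ppm HOCl: 2.83 / 0.299 = 9.464 ppm.
(b) FC to add: 9.464 − 0.8 = 8.664 mg/L as Cl₂.
(b) Cl₂ equivalent: 8.664 mg/L × 351,248 L = 3043 g.
(b) Product at 13.5% available Cl: 3043 / 0.135 = 22,540 g.
(b) Volume: 22,540 g ÷ 1.1 g/mL = 20,490 mL.

(a) 91.0 ppm; (b) 20.5 L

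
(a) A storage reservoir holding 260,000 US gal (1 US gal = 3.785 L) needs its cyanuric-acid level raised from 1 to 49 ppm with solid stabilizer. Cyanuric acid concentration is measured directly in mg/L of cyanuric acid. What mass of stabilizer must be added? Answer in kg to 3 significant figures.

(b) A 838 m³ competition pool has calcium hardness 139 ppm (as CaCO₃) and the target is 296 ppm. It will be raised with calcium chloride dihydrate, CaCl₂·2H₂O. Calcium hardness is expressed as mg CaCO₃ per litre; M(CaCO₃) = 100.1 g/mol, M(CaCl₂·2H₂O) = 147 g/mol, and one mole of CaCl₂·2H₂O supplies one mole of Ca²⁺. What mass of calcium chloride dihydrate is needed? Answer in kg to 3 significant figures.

(a) Volume: 260,000 US gal × 3.785 L/gal = 984,100 L.
(a) CYA to add: (49 − 1) = 48 mg/L × 984,100 L = 47,240 g cyanuric acid.

(b) Volume: 838 m³ = 838,000 L.
(b) Hardness to add: (296 − 139) = 157 mg/L as CaCO₃ × 838,000 L = 131,600 g as CaCO₃.
(b) Moles of Ca²⁺ (1 mol Ca²⁺ ≡ 1 mol CaCO₃): 131,600 / 100.1 g/mol = 1314 mol.
(b) Mass of CaCl₂·2H₂O: 1314 × 147 = 193,200 g.

(a) 47.2 kg; (b) 193 kg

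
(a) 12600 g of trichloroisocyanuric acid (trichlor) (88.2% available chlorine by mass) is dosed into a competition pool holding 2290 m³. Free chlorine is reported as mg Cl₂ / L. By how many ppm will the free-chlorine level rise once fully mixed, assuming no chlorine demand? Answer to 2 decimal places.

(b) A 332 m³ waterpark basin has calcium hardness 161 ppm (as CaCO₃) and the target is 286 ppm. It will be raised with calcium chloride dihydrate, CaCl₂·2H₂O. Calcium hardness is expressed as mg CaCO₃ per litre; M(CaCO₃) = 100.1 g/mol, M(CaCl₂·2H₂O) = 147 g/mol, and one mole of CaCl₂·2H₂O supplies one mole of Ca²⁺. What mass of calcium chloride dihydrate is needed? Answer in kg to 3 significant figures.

(a) Volume: 2290 m³ = 2,290,000 L.
(a) Available chlorine delivered: 12,600 g × 0.882 = 11,110 g as Cl₂.
(a) Concentration rise: 11,110 g / 2,290,000 L = 4.853 mg/L = 4.85 ppm.

(b) Volume: 332 m³ = 332,000 L.
(b) Hardness to add: (286 − 161) = 125 mg/L as CaCO₃ × 332,000 L = 41,500 g as CaCO₃.
(b) Moles of Ca²⁺ (1 mol Ca²⁺ ≡ 1 mol CaCO₃): 41,500 / 100.1 g/mol = 414.6 mol.
(b) Mass of CaCl₂·2H₂O: 414.6 × 147 = 60,940 g.

(a) 4.85 ppm; (b) 60.9 kg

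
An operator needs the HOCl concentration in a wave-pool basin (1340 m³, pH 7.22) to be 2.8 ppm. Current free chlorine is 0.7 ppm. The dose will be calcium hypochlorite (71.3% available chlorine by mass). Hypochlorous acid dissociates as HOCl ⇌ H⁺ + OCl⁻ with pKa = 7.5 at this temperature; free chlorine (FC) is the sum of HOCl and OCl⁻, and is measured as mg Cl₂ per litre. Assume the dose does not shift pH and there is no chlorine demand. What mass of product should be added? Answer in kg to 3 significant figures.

6.71 kg

Volume: 1340 m³ = 1,340,000 L.
[OCl⁻]/[HOCl] = 10^(pH − pKa) = 10^(7.22 − 7.5) = 0.5248; fraction as HOCl = 1/(1 + 0.5248) = 0.6558.
Free chlorine required for 2.8 ppm HOCl: 2.8 / 0.6558 = 4.269 ppm.
FC to add: 4.269 − 0.7 = 3.569 mg/L as Cl₂.
Cl₂ equivalent: 3.569 mg/L × 1,340,000 L = 4783 g.
Product at 71.3% available Cl: 4783 / 0.713 = 6708 g.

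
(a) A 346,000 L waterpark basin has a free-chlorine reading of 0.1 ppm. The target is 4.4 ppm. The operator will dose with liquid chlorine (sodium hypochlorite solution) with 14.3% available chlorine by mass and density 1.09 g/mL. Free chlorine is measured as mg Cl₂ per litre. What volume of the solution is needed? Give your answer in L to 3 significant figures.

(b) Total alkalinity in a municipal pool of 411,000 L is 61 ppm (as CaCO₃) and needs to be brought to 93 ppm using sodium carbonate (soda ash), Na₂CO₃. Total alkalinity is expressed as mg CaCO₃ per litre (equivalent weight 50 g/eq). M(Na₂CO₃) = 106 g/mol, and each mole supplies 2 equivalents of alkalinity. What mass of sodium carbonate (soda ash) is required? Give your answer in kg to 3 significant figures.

(a) Chlorine deficit: 4.4 − 0.1 = 4.3 ppm = 4.3 mg/L as Cl₂.
(a) Cl₂ equivalent needed: 4.3 mg/L × 346,000 L = 1,488,000 mg = 1488 g.
(a) Product at 14.3% available chlorine: 1488 / 0.143 = 10,400 g.
(a) Volume at density 1.09 g/mL: 10,400 g ÷ 1.09 g/mL = 9545 mL.

(b) Alkalinity to add: (93 − 61) = 32 mg/L as CaCO₃ × 411,000 L = 13,150 g as CaCO₃.
(b) Equivalents: 13,150 g ÷ 50 g/eq = 263 eq.
(b) Each mole of Na₂CO₃ supplies 2 eq, so 263 / 2 = 131.5 mol.
(b) Mass: 131.5 mol × 106 g/mol = 13,940 g.

(a) 9.55 L; (b) 13.9 kg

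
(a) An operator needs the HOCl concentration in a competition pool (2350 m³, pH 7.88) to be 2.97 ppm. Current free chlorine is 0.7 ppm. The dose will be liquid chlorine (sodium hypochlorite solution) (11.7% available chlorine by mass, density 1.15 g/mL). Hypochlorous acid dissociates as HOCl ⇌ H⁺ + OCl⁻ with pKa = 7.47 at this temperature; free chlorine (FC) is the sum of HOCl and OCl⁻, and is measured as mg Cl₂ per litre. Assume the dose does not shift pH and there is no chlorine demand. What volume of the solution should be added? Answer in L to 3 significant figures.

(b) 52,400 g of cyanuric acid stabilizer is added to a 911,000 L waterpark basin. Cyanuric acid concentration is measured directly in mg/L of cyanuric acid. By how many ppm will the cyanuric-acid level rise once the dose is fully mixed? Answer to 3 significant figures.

(a) 173 L; (b) 57.5 ppm

(a) Volume: 2350 m³ = 2,350,000 L.
(a) [OCl⁻]/[HOCl] = 10^(pH − pKa) = 10^(7.88 − 7.47) = 2.57; fraction as HOCl = 1/(1 + 2.57) = 0.2801.
(a) Free chlorine required for 2.97 ppm HOCl: 2.97 / 0.2801 = 10.6 ppm.
(a) FC to add: 10.6 − 0.7 = 9.904 mg/L as Cl₂.
(a) Cl₂ equivalent: 9.904 mg/L × 2,350,000 L = 23,270 g.
(a) Product at 11.7% available Cl: 23,270 / 0.117 = 198,900 g.
(a) Volume: 198,900 g ÷ 1.15 g/mL = 173,000 mL.

(b) Rise: 52,400 g / 911,000 L × 1000 = 57.52 mg/L.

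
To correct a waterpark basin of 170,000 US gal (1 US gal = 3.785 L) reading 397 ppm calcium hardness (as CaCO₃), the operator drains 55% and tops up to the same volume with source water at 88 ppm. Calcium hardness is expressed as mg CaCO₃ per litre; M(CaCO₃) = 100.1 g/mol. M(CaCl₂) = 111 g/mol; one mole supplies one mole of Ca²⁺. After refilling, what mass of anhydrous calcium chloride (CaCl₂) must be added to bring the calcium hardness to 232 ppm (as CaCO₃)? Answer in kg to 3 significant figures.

Volume: 170,000 US gal × 3.785 L/gal = 643,450 L.
After draining 55% and refilling: 397 × 0.45 + 88 × 0.55 = 227.05 ppm.
Deficit to target: 232 − 227.05 = 4.95 mg/L.
As CaCO₃: 4.95 mg/L × 643,450 L = 3185 g; ÷ 100.1 = 31.82 mol Ca²⁺.
Mass: 31.82 × 111 = 3532 g.

3.53 kg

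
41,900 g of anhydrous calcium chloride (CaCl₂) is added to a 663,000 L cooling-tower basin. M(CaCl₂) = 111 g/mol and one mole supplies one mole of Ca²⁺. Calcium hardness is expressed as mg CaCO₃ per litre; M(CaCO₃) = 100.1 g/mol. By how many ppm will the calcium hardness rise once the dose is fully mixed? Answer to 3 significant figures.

Moles of Ca²⁺: 41,900 g ÷ 111 g/mol = 377.5 mol.
As CaCO₃: 377.5 mol × 100.1 g/mol = 37,790 g.
Rise: 37,790 g / 663,000 L × 1000 = 56.99 mg/L.

57.0 ppm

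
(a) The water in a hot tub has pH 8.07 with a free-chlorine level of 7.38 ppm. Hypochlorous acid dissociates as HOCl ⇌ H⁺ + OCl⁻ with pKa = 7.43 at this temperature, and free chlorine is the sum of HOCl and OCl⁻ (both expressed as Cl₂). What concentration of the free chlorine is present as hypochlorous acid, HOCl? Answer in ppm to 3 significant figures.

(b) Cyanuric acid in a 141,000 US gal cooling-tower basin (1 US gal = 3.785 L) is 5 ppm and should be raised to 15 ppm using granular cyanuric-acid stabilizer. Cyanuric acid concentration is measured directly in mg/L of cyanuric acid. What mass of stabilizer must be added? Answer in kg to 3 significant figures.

(a) 1.38 ppm; (b) 5.34 kg

(a) [OCl⁻]/[HOCl] = 10^(pH − pKa) = 10^(8.07 − 7.43) = 10^0.64 = 4.365.
(a) Fraction as HOCl = 1 / (1 + 4.365) = 0.1864.
(a) HOCl = 0.1864 × 7.38 ppm = 1.376 ppm.

(b) Volume: 141,000 US gal × 3.785 L/gal = 533,685 L.
(b) CYA to add: (15 − 5) = 10 mg/L × 533,685 L = 5337 g cyanuric acid.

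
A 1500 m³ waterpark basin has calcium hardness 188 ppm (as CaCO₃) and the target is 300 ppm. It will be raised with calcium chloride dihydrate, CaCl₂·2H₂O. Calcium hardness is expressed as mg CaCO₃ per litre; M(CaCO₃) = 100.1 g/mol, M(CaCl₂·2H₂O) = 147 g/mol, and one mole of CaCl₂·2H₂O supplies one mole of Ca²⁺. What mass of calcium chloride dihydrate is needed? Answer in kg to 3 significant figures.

247 kg

Volume: 1500 m³ = 1,500,000 L.
Hardness to add: (300 − 188) = 112 mg/L as CaCO₃ × 1,500,000 L = 168,000 g as CaCO₃.
Moles of Ca²⁺ (1 mol Ca²⁺ ≡ 1 mol CaCO₃): 168,000 / 100.1 g/mol = 1678 mol.
Mass of CaCl₂·2H₂O: 1678 × 147 = 246,700 g.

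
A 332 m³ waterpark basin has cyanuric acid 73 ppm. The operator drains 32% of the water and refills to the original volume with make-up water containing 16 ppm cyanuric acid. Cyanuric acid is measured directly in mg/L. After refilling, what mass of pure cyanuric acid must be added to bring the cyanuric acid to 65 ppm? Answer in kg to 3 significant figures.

Volume: 332 m³ = 332,000 L.
After draining 32% and refilling: 73 × 0.68 + 16 × 0.32 = 54.76 ppm.
Deficit to target: 65 − 54.76 = 10.24 mg/L.
Mass: 10.24 mg/L × 332,000 L = 3400 g cyanuric acid.

3.40 kg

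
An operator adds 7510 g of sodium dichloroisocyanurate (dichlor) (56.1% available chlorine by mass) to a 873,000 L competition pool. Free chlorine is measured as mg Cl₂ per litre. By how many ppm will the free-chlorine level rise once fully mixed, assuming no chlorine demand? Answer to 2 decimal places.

4.83 ppm

Available chlorine delivered: 7510 g × 0.561 = 4213 g as Cl₂.
Concentration rise: 4213 g / 873,000 L = 4.826 mg/L = 4.83 ppm.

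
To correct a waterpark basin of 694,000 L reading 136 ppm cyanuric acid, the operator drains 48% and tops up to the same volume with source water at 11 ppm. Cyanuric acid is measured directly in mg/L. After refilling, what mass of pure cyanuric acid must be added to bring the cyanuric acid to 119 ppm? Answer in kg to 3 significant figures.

29.8 kg

After draining 48% and refilling: 136 × 0.52 + 11 × 0.48 = 76 ppm.
Deficit to target: 119 − 76 = 43 mg/L.
Mass: 43 mg/L × 694,000 L = 29,840 g cyanuric acid.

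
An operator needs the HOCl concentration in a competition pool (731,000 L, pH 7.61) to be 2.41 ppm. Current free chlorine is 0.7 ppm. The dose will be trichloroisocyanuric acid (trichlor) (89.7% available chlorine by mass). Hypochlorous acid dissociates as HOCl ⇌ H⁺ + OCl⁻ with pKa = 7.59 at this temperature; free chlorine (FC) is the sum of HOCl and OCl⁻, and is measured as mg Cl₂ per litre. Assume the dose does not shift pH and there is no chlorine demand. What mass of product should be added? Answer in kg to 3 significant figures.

3.45 kg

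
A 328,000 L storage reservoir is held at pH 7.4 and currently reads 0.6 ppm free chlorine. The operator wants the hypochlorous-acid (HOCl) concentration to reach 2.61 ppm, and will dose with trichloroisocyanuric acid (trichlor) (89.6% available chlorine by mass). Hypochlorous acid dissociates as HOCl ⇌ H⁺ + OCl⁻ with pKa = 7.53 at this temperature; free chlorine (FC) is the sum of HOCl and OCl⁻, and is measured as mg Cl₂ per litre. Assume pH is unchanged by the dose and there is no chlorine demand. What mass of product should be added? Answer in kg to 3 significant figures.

1.44 kg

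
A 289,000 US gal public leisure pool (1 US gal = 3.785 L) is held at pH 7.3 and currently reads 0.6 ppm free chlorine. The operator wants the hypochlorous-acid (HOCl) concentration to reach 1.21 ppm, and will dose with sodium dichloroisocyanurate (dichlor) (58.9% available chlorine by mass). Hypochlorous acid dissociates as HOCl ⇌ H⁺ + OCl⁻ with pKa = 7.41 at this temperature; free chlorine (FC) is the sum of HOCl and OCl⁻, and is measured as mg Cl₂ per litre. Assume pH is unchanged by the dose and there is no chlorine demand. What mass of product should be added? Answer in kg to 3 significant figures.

2.88 kg

Volume: 289,000 US gal × 3.785 L/gal = 1,093,865 L.
[OCl⁻]/[HOCl] = 10^(pH − pKa) = 10^(7.3 − 7.41) = 0.7762; fraction as HOCl = 1/(1 + 0.7762) = 0.563.
Free chlorine required for 1.21 ppm HOCl: 1.21 / 0.563 = 2.149 ppm.
FC to add: 2.149 − 0.6 = 1.549 mg/L as Cl₂.
Cl₂ equivalent: 1.549 mg/L × 1,093,865 L = 1695 g.
Product at 58.9% available Cl: 1695 / 0.589 = 2877 g.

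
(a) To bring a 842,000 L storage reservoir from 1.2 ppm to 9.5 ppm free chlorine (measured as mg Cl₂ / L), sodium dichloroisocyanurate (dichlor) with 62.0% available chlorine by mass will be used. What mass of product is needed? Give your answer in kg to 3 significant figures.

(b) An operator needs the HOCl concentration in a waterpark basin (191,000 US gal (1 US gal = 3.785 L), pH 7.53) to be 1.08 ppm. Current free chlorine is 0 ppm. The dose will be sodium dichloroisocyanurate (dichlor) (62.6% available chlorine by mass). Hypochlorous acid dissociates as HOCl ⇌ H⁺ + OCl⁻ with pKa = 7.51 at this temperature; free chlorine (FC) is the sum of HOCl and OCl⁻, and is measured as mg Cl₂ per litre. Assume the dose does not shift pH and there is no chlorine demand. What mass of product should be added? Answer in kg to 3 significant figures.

(a) Chlorine deficit: 9.5 − 1.2 = 8.3 ppm = 8.3 mg/L as Cl₂.
(a) Cl₂ equivalent needed: 8.3 mg/L × 842,000 L = 6,989,000 mg = 6989 g.
(a) Product at 62.0% available chlorine: 6989 / 0.62 = 11,270 g.

(b) Volume: 191,000 US gal × 3.785 L/gal = 722,935 L.
(b) [OCl⁻]/[HOCl] = 10^(pH − pKa) = 10^(7.53 − 7.51) = 1.047; fraction as HOCl = 1/(1 + 1.047) = 0.4885.
(b) Free chlorine required for 1.08 ppm HOCl: 1.08 / 0.4885 = 2.211 ppm.
(b) FC to add: 2.211 − 0 = 2.211 mg/L as Cl₂.
(b) Cl₂ equivalent: 2.211 mg/L × 722,935 L = 1598 g.
(b) Product at 62.6% available Cl: 1598 / 0.626 = 2553 g.

(a) 11.3 kg; (b) 2.55 kg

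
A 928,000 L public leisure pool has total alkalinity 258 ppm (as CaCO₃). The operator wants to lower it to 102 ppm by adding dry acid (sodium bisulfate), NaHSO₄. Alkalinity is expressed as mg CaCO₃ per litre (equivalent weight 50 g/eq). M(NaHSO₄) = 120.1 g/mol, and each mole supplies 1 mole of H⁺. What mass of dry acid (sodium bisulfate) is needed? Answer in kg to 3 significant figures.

Alkalinity to neutralize: (258 − 102) = 156 mg/L as CaCO₃ × 928,000 L = 144,800 g as CaCO₃.
Equivalents of H⁺ required: 144,800 ÷ 50 g/eq = 2895 eq = 2895 mol NaHSO₄.
Mass of NaHSO₄: 2895 × 120.1 = 347,700 g.

348 kg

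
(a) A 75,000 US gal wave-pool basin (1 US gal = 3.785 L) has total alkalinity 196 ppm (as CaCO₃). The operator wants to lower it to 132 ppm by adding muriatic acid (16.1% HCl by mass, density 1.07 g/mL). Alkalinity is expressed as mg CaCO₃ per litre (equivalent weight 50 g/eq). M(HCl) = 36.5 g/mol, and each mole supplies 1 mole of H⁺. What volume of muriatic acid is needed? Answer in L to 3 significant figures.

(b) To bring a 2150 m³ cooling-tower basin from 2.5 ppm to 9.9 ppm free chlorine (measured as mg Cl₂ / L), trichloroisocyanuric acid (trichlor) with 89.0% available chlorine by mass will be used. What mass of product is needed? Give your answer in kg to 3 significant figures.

(a) Volume: 75,000 US gal × 3.785 L/gal = 283,875 L.
(a) Alkalinity to neutralize: (196 − 132) = 64 mg/L as CaCO₃ × 283,875 L = 18,170 g as CaCO₃.
(a) Equivalents of H⁺ required: 18,170 ÷ 50 g/eq = 363.4 eq = 363.4 mol HCl.
(a) Mass of HCl: 363.4 × 36.5 = 13,260 g.
(a) Mass of 16.1% solution: 13,260 / 0.161 = 82,380 g.
(a) Volume: 82,380 g ÷ 1.07 g/mL = 76,990 mL.

(b) Volume: 2150 m³ = 2,150,000 L.
(b) Chlorine deficit: 9.9 − 2.5 = 7.4 ppm = 7.4 mg/L as Cl₂.
(b) Cl₂ equivalent needed: 7.4 mg/L × 2,150,000 L = 15,910,000 mg = 15,910 g.
(b) Product at 89.0% available chlorine: 15,910 / 0.89 = 17,880 g.

(a) 77.0 L; (b) 17.9 kg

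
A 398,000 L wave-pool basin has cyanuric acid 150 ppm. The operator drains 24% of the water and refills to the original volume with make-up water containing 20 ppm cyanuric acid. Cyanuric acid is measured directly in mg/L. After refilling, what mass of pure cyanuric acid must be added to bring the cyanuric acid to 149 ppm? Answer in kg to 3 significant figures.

12.0 kg

After draining 24% and refilling: 150 × 0.76 + 20 × 0.24 = 118.8 ppm.
Deficit to target: 149 − 118.8 = 30.2 mg/L.
Mass: 30.2 mg/L × 398,000 L = 12,020 g cyanuric acid.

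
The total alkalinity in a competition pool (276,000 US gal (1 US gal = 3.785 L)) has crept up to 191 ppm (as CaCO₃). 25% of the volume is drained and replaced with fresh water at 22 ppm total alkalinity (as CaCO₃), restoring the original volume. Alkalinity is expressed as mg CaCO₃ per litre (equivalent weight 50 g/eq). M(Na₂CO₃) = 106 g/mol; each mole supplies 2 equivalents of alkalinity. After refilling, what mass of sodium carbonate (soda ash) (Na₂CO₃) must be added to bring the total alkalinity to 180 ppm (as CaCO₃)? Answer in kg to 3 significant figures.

34.6 kg

Volume: 276,000 US gal × 3.785 L/gal = 1,044,660 L.
After draining 25% and refilling: 191 × 0.75 + 22 × 0.25 = 148.75 ppm.
Deficit to target: 180 − 148.75 = 31.25 mg/L.
As CaCO₃: 31.25 mg/L × 1,044,660 L = 32,650 g; ÷ 50 g/eq ÷ 2 = 326.5 mol Na₂CO₃.
Mass: 326.5 × 106 = 34,600 g.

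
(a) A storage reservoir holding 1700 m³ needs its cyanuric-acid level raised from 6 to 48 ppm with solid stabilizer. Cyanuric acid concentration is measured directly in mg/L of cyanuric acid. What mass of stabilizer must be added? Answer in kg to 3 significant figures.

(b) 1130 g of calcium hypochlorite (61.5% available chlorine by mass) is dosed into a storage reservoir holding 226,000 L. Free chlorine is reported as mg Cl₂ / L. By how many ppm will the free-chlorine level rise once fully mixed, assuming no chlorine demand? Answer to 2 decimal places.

(a) Volume: 1700 m³ = 1,700,000 L.
(a) CYA to add: (48 − 6) = 42 mg/L × 1,700,000 L = 71,400 g cyanuric acid.

(b) Available chlorine delivered: 1130 g × 0.615 = 695 g as Cl₂.
(b) Concentration rise: 695 g / 226,000 L = 3.075 mg/L = 3.08 ppm.

(a) 71.4 kg; (b) 3.08 ppm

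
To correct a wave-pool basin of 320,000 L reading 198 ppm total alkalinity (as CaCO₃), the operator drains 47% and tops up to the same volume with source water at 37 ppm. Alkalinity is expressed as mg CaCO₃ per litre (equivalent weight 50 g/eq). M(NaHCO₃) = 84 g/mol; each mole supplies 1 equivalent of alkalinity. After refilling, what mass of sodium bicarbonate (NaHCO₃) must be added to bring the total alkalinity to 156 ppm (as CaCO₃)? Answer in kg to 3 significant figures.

18.1 kg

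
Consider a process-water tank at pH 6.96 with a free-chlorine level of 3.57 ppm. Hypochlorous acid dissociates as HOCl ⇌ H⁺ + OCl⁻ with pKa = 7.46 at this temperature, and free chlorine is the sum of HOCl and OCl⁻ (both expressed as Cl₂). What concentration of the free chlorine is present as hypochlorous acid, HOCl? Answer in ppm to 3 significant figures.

2.71 ppm

[OCl⁻]/[HOCl] = 10^(pH − pKa) = 10^(6.96 − 7.46) = 10^-0.50 = 0.3162.
Fraction as HOCl = 1 / (1 + 0.3162) = 0.7597.
HOCl = 0.7597 × 3.57 ppm = 2.712 ppm.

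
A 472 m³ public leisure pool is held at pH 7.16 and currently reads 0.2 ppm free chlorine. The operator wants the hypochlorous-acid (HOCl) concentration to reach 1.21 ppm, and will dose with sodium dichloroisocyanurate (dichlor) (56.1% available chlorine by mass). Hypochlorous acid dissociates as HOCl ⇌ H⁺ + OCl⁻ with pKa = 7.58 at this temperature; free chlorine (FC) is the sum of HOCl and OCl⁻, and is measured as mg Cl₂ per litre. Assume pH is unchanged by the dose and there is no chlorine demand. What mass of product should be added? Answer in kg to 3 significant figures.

1.24 kg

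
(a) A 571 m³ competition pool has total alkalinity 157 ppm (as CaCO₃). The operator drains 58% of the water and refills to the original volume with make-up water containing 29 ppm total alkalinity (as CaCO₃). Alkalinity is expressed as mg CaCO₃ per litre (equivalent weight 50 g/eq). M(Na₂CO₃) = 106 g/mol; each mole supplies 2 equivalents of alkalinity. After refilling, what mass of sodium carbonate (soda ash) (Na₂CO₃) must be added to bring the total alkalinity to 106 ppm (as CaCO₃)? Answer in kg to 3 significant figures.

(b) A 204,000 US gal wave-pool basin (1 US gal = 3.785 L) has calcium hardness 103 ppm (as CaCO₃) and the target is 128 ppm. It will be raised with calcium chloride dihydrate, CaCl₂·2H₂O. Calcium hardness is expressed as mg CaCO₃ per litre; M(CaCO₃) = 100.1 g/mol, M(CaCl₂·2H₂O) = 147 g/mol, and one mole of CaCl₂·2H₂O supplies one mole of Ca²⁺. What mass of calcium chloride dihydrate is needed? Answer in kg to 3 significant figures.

(a) 14.1 kg; (b) 28.3 kg

(a) Volume: 571 m³ = 571,000 L.
(a) After draining 58% and refilling: 157 × 0.42 + 29 × 0.58 = 82.76 ppm.
(a) Deficit to target: 106 − 82.76 = 23.24 mg/L.
(a) As CaCO₃: 23.24 mg/L × 571,000 L = 13,270 g; ÷ 50 g/eq ÷ 2 = 132.7 mol Na₂CO₃.
(a) Mass: 132.7 × 106 = 14,070 g.

(b) Volume: 204,000 US gal × 3.785 L/gal = 772,140 L.
(b) Hardness to add: (128 − 103) = 25 mg/L as CaCO₃ × 772,140 L = 19,300 g as CaCO₃.
(b) Moles of Ca²⁺ (1 mol Ca²⁺ ≡ 1 mol CaCO₃): 19,300 / 100.1 g/mol = 192.8 mol.
(b) Mass of CaCl₂·2H₂O: 192.8 × 147 = 28,350 g.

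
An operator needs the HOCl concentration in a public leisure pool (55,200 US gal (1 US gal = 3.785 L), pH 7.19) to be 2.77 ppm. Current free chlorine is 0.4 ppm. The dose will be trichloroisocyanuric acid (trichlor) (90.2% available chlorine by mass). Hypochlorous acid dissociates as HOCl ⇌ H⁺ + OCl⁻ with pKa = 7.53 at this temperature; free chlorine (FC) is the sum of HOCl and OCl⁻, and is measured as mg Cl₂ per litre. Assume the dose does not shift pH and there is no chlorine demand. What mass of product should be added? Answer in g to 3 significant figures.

842 g

Volume: 55,200 US gal × 3.785 L/gal = 208,932 L.
[OCl⁻]/[HOCl] = 10^(pH − pKa) = 10^(7.19 − 7.53) = 0.4571; fraction as HOCl = 1/(1 + 0.4571) = 0.6863.
Free chlorine required for 2.77 ppm HOCl: 2.77 / 0.6863 = 4.036 ppm.
FC to add: 4.036 − 0.4 = 3.636 mg/L as Cl₂.
Cl₂ equivalent: 3.636 mg/L × 208,932 L = 759.7 g.
Product at 90.2% available Cl: 759.7 / 0.902 = 842.2 g.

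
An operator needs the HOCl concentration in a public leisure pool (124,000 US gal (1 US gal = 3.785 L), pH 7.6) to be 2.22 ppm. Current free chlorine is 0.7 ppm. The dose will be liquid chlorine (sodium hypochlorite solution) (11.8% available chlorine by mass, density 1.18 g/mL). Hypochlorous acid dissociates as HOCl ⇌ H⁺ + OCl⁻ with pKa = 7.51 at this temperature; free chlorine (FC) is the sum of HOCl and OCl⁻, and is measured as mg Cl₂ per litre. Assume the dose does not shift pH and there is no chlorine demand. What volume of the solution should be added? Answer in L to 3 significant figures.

14.3 L

Volume: 124,000 US gal × 3.785 L/gal = 469,340 L.
[OCl⁻]/[HOCl] = 10^(pH − pKa) = 10^(7.6 − 7.51) = 1.23; fraction as HOCl = 1/(1 + 1.23) = 0.4484.
Free chlorine required for 2.22 ppm HOCl: 2.22 / 0.4484 = 4.951 ppm.
FC to add: 4.951 − 0.7 = 4.251 mg/L as Cl₂.
Cl₂ equivalent: 4.251 mg/L × 469,340 L = 1995 g.
Product at 11.8% available Cl: 1995 / 0.118 = 16,910 g.
Volume: 16,910 g ÷ 1.18 g/mL = 14,330 mL.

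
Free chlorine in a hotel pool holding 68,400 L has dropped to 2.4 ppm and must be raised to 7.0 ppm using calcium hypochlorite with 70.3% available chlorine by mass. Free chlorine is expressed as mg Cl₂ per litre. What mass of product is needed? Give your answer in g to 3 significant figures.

448 g

Chlorine deficit: 7.0 − 2.4 = 4.6 ppm = 4.6 mg/L as Cl₂.
Cl₂ equivalent needed: 4.6 mg/L × 68,400 L = 314,600 mg = 314.6 g.
Product at 70.3% available chlorine: 314.6 / 0.703 = 447.6 g.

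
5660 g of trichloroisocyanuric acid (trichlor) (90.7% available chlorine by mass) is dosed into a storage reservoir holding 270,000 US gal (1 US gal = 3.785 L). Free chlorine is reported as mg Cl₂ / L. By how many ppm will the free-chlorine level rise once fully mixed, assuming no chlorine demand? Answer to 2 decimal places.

Volume: 270,000 US gal × 3.785 L/gal = 1,021,950 L.
Available chlorine delivered: 5660 g × 0.907 = 5134 g as Cl₂.
Concentration rise: 5134 g / 1,021,950 L = 5.023 mg/L = 5.02 ppm.

5.02 ppm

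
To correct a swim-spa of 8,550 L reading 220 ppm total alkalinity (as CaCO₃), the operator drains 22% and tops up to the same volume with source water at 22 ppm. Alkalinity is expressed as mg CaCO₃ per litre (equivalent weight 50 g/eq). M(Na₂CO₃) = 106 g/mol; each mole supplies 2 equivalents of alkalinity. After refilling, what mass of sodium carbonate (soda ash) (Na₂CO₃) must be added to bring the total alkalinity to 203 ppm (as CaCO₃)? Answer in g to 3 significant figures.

After draining 22% and refilling: 220 × 0.78 + 22 × 0.22 = 176.44 ppm.
Deficit to target: 203 − 176.44 = 26.56 mg/L.
As CaCO₃: 26.56 mg/L × 8,550 L = 227.1 g; ÷ 50 g/eq ÷ 2 = 2.271 mol Na₂CO₃.
Mass: 2.271 × 106 = 240.7 g.

241 g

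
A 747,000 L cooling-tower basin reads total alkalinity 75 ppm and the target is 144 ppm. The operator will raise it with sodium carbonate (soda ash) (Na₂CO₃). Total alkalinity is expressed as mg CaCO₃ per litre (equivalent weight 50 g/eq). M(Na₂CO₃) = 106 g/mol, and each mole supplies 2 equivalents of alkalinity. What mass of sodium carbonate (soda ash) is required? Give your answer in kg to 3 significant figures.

54.6 kg

Alkalinity to add: (144 − 75) = 69 mg/L as CaCO₃ × 747,000 L = 51,540 g as CaCO₃.
Equivalents: 51,540 g ÷ 50 g/eq = 1031 eq.
Each mole of Na₂CO₃ supplies 2 eq, so 1031 / 2 = 515.4 mol.
Mass: 515.4 mol × 106 g/mol = 54,640 g.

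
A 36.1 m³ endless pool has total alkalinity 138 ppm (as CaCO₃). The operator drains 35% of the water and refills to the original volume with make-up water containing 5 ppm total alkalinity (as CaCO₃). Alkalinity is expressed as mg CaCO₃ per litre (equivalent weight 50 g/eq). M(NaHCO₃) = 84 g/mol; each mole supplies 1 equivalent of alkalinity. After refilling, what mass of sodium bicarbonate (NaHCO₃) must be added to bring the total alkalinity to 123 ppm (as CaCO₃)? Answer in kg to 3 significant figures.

1.91 kg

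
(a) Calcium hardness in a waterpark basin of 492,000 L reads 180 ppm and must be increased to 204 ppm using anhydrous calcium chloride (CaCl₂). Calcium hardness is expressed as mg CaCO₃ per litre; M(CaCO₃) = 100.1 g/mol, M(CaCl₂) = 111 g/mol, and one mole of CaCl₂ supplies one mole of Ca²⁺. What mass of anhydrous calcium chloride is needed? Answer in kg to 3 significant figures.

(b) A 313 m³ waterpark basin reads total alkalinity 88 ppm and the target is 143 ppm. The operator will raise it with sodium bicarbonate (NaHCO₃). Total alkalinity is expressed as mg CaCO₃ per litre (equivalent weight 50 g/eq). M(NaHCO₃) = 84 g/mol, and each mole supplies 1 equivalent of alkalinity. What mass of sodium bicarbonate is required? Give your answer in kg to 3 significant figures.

(a) 13.1 kg; (b) 28.9 kg

(a) Hardness to add: (204 − 180) = 24 mg/L as CaCO₃ × 492,000 L = 11,810 g as CaCO₃.
(a) Moles of Ca²⁺ (1 mol Ca²⁺ ≡ 1 mol CaCO₃): 11,810 / 100.1 g/mol = 118 mol.
(a) Mass of CaCl₂: 118 × 111 = 13,090 g.

(b) Volume: 313 m³ = 313,000 L.
(b) Alkalinity to add: (143 − 88) = 55 mg/L as CaCO₃ × 313,000 L = 17,220 g as CaCO₃.
(b) Equivalents: 17,220 g ÷ 50 g/eq = 344.3 eq.
(b) NaHCO₃ supplies 1 eq per mole → 344.3 mol.
(b) Mass: 344.3 mol × 84 g/mol = 28,920 g.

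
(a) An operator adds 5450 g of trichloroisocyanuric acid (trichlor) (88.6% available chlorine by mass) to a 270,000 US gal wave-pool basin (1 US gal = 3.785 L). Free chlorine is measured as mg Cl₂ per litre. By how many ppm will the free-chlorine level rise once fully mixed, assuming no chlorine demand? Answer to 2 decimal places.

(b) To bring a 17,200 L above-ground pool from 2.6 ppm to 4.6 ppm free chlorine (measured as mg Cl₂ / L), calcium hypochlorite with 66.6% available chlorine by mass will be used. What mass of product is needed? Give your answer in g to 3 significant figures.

(a) Volume: 270,000 US gal × 3.785 L/gal = 1,021,950 L.
(a) Available chlorine delivered: 5450 g × 0.886 = 4829 g as Cl₂.
(a) Concentration rise: 4829 g / 1,021,950 L = 4.725 mg/L = 4.72 ppm.

(b) Chlorine deficit: 4.6 − 2.6 = 2 ppm = 2 mg/L as Cl₂.
(b) Cl₂ equivalent needed: 2 mg/L × 17,200 L = 34,400 mg = 34.4 g.
(b) Product at 66.6% available chlorine: 34.4 / 0.666 = 51.65 g.

(a) 4.72 ppm; (b) 51.7 g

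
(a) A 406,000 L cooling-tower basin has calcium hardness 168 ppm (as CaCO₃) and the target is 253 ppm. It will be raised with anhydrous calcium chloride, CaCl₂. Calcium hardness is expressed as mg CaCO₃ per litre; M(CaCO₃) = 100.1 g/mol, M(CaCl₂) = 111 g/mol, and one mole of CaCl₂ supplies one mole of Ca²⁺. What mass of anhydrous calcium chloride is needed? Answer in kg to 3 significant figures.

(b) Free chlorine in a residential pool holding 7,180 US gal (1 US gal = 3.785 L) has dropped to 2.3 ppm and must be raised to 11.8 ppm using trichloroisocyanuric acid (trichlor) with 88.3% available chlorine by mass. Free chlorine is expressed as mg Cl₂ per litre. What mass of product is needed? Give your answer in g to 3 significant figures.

(a) 38.3 kg; (b) 292 g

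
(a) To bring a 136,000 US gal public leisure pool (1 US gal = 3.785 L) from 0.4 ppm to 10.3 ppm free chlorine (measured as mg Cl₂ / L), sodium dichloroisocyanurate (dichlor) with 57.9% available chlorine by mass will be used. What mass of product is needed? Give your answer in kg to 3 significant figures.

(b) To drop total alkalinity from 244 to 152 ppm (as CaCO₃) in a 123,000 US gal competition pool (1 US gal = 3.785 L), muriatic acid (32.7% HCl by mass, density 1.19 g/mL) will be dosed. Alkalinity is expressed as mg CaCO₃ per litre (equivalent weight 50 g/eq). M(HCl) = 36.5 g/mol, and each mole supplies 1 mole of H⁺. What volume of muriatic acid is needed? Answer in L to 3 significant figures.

(a) 8.80 kg; (b) 80.4 L

(a) Volume: 136,000 US gal × 3.785 L/gal = 514,760 L.
(a) Chlorine deficit: 10.3 − 0.4 = 9.9 ppm = 9.9 mg/L as Cl₂.
(a) Cl₂ equivalent needed: 9.9 mg/L × 514,760 L = 5,096,000 mg = 5096 g.
(a) Product at 57.9% available chlorine: 5096 / 0.579 = 8802 g.

(b) Volume: 123,000 US gal × 3.785 L/gal = 465,555 L.
(b) Alkalinity to neutralize: (244 − 152) = 92 mg/L as CaCO₃ × 465,555 L = 42,830 g as CaCO₃.
(b) Equivalents of H⁺ required: 42,830 ÷ 50 g/eq = 856.6 eq = 856.6 mol HCl.
(b) Mass of HCl: 856.6 × 36.5 = 31,270 g.
(b) Mass of 32.7% solution: 31,270 / 0.327 = 95,620 g.
(b) Volume: 95,620 g ÷ 1.19 g/mL = 80,350 mL.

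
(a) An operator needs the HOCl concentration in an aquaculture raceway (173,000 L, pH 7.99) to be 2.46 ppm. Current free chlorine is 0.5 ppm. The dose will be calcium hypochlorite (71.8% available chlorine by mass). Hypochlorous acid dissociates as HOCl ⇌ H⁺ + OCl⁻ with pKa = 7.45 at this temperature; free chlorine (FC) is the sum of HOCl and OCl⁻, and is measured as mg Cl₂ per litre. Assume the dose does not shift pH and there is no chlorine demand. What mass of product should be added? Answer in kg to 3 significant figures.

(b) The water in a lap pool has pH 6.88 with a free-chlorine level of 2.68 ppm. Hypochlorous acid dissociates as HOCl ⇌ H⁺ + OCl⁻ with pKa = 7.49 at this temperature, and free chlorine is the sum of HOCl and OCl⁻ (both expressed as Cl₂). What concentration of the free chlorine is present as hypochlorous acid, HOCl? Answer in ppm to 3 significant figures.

(a) 2.53 kg; (b) 2.15 ppm

(a) [OCl⁻]/[HOCl] = 10^(pH − pKa) = 10^(7.99 − 7.45) = 3.467; fraction as HOCl = 1/(1 + 3.467) = 0.2238.
(a) Free chlorine required for 2.46 ppm HOCl: 2.46 / 0.2238 = 10.99 ppm.
(a) FC to add: 10.99 − 0.5 = 10.49 mg/L as Cl₂.
(a) Cl₂ equivalent: 10.49 mg/L × 173,000 L = 1815 g.
(a) Product at 71.8% available Cl: 1815 / 0.718 = 2527 g.

(b) [OCl⁻]/[HOCl] = 10^(pH − pKa) = 10^(6.88 − 7.49) = 10^-0.61 = 0.2455.
(b) Fraction as HOCl = 1 / (1 + 0.2455) = 0.8029.
(b) HOCl = 0.8029 × 2.68 ppm = 2.152 ppm.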